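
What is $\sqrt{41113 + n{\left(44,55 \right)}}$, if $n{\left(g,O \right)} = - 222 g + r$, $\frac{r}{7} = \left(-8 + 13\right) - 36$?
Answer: $2 \sqrt{7782} \approx 176.43$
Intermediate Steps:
$r = -217$ ($r = 7 \left(\left(-8 + 13\right) - 36\right) = 7 \left(5 - 36\right) = 7 \left(-31\right) = -217$)
$n{\left(g,O \right)} = -217 - 222 g$ ($n{\left(g,O \right)} = - 222 g - 217 = -217 - 222 g$)
$\sqrt{41113 + n{\left(44,55 \right)}} = \sqrt{41113 - 9985} = \sqrt{31128} = 2 \sqrt{7782}$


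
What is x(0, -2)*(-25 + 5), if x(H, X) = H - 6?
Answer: 120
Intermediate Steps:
x(H, X) = -6 + H
x(0, -2)*(-25 + 5) = (-6 + 0)*(-25 + 5) = -6*(-20) = 120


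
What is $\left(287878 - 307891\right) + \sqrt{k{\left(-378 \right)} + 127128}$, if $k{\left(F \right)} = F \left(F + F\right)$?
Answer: $-20013 + 4 \sqrt{25806} \approx -19370.0$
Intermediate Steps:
$k{\left(F \right)} = 2 F^{2}$ ($k{\left(F \right)} = F 2 F = 2 F^{2}$)
$\left(287878 - 307891\right) + \sqrt{k{\left(-378 \right)} + 127128} = \left(287878 - 307891\right) + \sqrt{2 \left(-378\right)^{2} + 127128} = -20013 + \sqrt{2 \cdot 142884 + 127128} = -20013 + \sqrt{285768 + 127128} = -20013 + \sqrt{412896} = -20013 + 4 \sqrt{25806}$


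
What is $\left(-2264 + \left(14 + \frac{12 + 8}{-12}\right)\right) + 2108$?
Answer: $- \frac{431}{3} \approx -143.67$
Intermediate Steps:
$\left(-2264 + \left(14 + \frac{12 + 8}{-12}\right)\right) + 2108 = \left(-2264 + \left(14 + 20 \left(- \frac{1}{12}\right)\right)\right) + 2108 = \left(-2264 + \left(14 - \frac{5}{3}\right)\right) + 2108 = \left(-2264 + \frac{37}{3}\right) + 2108 = - \frac{6755}{3} + 2108 = - \frac{431}{3}$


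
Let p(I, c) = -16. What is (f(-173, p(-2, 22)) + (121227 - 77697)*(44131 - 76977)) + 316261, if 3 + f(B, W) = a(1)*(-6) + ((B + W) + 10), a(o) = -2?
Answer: -1429470289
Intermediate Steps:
f(B, W) = 19 + B + W (f(B, W) = -3 + (-2*(-6) + ((B + W) + 10)) = -3 + (12 + (10 + B + W)) = -3 + (22 + B + W) = 19 + B + W)
(f(-173, p(-2, 22)) + (121227 - 77697)*(44131 - 76977)) + 316261 = ((19 - 173 - 16) + (121227 - 77697)*(44131 - 76977)) + 316261 = (-170 + 43530*(-32846)) + 316261 = (-170 - 1429786380) + 316261 = -1429786550 + 316261 = -1429470289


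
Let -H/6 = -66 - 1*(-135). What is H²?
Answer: 171396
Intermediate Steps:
H = -414 (H = -6*(-66 - 1*(-135)) = -6*(-66 + 135) = -6*69 = -414)
H² = (-414)² = 171396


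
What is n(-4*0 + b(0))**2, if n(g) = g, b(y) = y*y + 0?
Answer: 0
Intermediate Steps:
b(y) = y**2 (b(y) = y**2 + 0 = y**2)
n(-4*0 + b(0))**2 = (-4*0 + 0**2)**2 = (0 + 0)**2 = 0**2 = 0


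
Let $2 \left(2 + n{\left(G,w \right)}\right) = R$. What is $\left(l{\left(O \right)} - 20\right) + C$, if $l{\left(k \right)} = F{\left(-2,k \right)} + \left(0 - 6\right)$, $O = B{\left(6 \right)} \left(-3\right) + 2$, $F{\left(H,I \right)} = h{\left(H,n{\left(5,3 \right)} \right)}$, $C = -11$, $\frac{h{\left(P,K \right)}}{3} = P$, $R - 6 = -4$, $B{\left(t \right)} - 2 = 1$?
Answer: $-43$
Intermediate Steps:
$B{\left(t \right)} = 3$ ($B{\left(t \right)} = 2 + 1 = 3$)
$R = 2$ ($R = 6 - 4 = 2$)
$n{\left(G,w \right)} = -1$ ($n{\left(G,w \right)} = -2 + \frac{1}{2} \cdot 2 = -2 + 1 = -1$)
$h{\left(P,K \right)} = 3 P$
$F{\left(H,I \right)} = 3 H$
$O = -7$ ($O = 3 \left(-3\right) + 2 = -9 + 2 = -7$)
$l{\left(k \right)} = -12$ ($l{\left(k \right)} = 3 \left(-2\right) + \left(0 - 6\right) = -6 + \left(0 - 6\right) = -6 - 6 = -12$)
$\left(l{\left(O \right)} - 20\right) + C = \left(-12 - 20\right) - 11 = -32 - 11 = -43$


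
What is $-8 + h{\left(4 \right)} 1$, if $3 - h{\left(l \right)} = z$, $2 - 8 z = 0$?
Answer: $- \frac{21}{4} \approx -5.25$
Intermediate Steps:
$z = \frac{1}{4}$ ($z = \frac{1}{4} - 0 = \frac{1}{4} + 0 = \frac{1}{4} \approx 0.25$)
$h{\left(l \right)} = \frac{11}{4}$ ($h{\left(l \right)} = 3 - \frac{1}{4} = \frac{11}{4}$)
$-8 + h{\left(4 \right)} 1 = -8 + \frac{11}{4} \cdot 1 = -8 + \frac{11}{4} = - \frac{21}{4}$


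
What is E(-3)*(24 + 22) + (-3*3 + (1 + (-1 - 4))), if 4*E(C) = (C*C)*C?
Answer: -647/2 ≈ -323.50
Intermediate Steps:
E(C) = C³/4 (E(C) = ((C*C)*C)/4 = (C²*C)/4 = C³/4)
E(-3)*(24 + 22) + (-3*3 + (1 + (-1 - 4))) = ((¼)*(-3)³)*(24 + 22) + (-3*3 + (1 + (-1 - 4))) = ((¼)*(-27))*46 + (-9 + (1 - 5)) = -27/4*46 + (-9 - 4) = -621/2 - 13 = -647/2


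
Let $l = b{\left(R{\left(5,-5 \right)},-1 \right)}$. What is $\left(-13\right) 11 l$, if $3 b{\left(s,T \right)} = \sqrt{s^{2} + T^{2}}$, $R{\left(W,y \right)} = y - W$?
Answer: $- \frac{143 \sqrt{101}}{3} \approx -479.04$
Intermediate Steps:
$b{\left(s,T \right)} = \frac{\sqrt{T^{2} + s^{2}}}{3}$ ($b{\left(s,T \right)} = \frac{\sqrt{s^{2} + T^{2}}}{3} = \frac{\sqrt{T^{2} + s^{2}}}{3}$)
$l = \frac{\sqrt{101}}{3}$ ($l = \frac{\sqrt{\left(-1\right)^{2} + \left(-5 - 5\right)^{2}}}{3} = \frac{\sqrt{1 + \left(-5 - 5\right)^{2}}}{3} = \frac{\sqrt{1 + \left(-10\right)^{2}}}{3} = \frac{\sqrt{1 + 100}}{3} = \frac{\sqrt{101}}{3} \approx 3.35$)
$\left(-13\right) 11 l = \left(-13\right) 11 \frac{\sqrt{101}}{3} = - 143 \frac{\sqrt{101}}{3} = - \frac{143 \sqrt{101}}{3}$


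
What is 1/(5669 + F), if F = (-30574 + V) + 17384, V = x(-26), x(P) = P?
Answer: -1/7547 ≈ -0.00013250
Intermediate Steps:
V = -26
F = -13216 (F = (-30574 - 26) + 17384 = -30600 + 17384 = -13216)
1/(5669 + F) = 1/(5669 - 13216) = 1/(-7547) = -1/7547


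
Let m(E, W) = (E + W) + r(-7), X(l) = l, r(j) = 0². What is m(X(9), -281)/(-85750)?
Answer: 136/42875 ≈ 0.0031720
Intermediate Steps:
r(j) = 0
m(E, W) = E + W (m(E, W) = (E + W) + 0 = E + W)
m(X(9), -281)/(-85750) = (9 - 281)/(-85750) = -272*(-1/85750) = 136/42875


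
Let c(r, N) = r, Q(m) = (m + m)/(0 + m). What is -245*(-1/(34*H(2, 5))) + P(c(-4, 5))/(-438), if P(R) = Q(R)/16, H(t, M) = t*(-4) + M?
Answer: -47699/19856 ≈ -2.4022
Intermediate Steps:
Q(m) = 2 (Q(m) = (2*m)/m = 2)
H(t, M) = M - 4*t (H(t, M) = -4*t + M = M - 4*t)
P(R) = ⅛ (P(R) = 2/16 = 2*(1/16) = ⅛)
-245*(-1/(34*H(2, 5))) + P(c(-4, 5))/(-438) = -245*(-1/(34*(5 - 4*2))) + (⅛)/(-438) = -245*(-1/(34*(5 - 8))) + (⅛)*(-1/438) = -245/((-3*(-34))) - 1/3504 = -245/102 - 1/3504 = -47699/19856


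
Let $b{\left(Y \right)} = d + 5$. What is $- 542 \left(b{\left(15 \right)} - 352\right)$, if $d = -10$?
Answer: $193494$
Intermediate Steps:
$b{\left(Y \right)} = -5$ ($b{\left(Y \right)} = -10 + 5 = -5$)
$- 542 \left(b{\left(15 \right)} - 352\right) = - 542 \left(-5 - 352\right) = \left(-542\right) \left(-357\right) = 193494$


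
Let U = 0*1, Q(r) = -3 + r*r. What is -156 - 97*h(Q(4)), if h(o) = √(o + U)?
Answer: -156 - 97*√13 ≈ -505.74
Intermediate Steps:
Q(r) = -3 + r²
U = 0
h(o) = √o (h(o) = √(o + 0) = √o)
-156 - 97*h(Q(4)) = -156 - 97*√(-3 + 4²) = -156 - 97*√(-3 + 16) = -156 - 97*√13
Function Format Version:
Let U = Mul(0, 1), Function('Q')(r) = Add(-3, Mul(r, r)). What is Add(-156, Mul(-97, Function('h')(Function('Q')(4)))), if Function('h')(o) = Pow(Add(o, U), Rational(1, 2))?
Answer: Add(-156, Mul(-97, Pow(13, Rational(1, 2)))) ≈ -505.74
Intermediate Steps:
Function('Q')(r) = Add(-3, Pow(r, 2))
U = 0
Function('h')(o) = Pow(o, Rational(1, 2)) (Function('h')(o) = Pow(Add(o, 0), Rational(1, 2)) = Pow(o, Rational(1, 2)))
Add(-156, Mul(-97, Function('h')(Function('Q')(4)))) = Add(-156, Mul(-97, Pow(Add(-3, Pow(4, 2)), Rational(1, 2)))) = Add(-156, Mul(-97, Pow(Add(-3, 16), Rational(1, 2)))) = Add(-156, Mul(-97, Pow(13, Rational(1, 2))))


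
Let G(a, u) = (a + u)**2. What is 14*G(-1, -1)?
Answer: 56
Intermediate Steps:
14*G(-1, -1) = 14*(-1 - 1)**2 = 14*(-2)**2 = 14*4 = 56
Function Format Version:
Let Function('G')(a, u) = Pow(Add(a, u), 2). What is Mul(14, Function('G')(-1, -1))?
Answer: 56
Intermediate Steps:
Mul(14, Function('G')(-1, -1)) = Mul(14, Pow(Add(-1, -1), 2)) = Mul(14, Pow(-2, 2)) = Mul(14, 4) = 56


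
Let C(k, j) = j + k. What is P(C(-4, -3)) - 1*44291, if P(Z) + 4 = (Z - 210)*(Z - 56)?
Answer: -30624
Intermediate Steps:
P(Z) = -4 + (-210 + Z)*(-56 + Z) (P(Z) = -4 + (Z - 210)*(Z - 56) = -4 + (-210 + Z)*(-56 + Z))
P(C(-4, -3)) - 1*44291 = (11756 + (-3 - 4)² - 266*(-3 - 4)) - 1*44291 = (11756 + (-7)² - 266*(-7)) - 44291 = (11756 + 49 + 1862) - 44291 = 13667 - 44291 = -30624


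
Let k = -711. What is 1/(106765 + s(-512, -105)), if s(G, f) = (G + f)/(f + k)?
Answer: 816/87120857 ≈ 9.3663e-6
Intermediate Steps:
s(G, f) = (G + f)/(-711 + f) (s(G, f) = (G + f)/(f - 711) = (G + f)/(-711 + f))
1/(106765 + s(-512, -105)) = 1/(106765 + (-512 - 105)/(-711 - 105)) = 1/(106765 - 617/(-816)) = 1/(106765 - 1/816*(-617)) = 1/(106765 + 617/816) = 1/(87120857/816) = 816/87120857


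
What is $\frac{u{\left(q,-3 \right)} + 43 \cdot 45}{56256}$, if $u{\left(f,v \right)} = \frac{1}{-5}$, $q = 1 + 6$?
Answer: $\frac{4837}{140640} \approx 0.034393$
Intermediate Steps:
$q = 7$
$u{\left(f,v \right)} = - \frac{1}{5}$
$\frac{u{\left(q,-3 \right)} + 43 \cdot 45}{56256} = \frac{- \frac{1}{5} + 43 \cdot 45}{56256} = \left(- \frac{1}{5} + 1935\right) \frac{1}{56256} = \frac{9674}{5} \cdot \frac{1}{56256} = \frac{4837}{140640}$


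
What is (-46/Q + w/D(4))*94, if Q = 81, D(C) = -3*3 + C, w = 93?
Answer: -729722/405 ≈ -1801.8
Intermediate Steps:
D(C) = -9 + C
(-46/Q + w/D(4))*94 = (-46/81 + 93/(-9 + 4))*94 = (-46*1/81 + 93/(-5))*94 = (-46/81 + 93*(-⅕))*94 = (-46/81 - 93/5)*94 = -7763/405*94 = -729722/405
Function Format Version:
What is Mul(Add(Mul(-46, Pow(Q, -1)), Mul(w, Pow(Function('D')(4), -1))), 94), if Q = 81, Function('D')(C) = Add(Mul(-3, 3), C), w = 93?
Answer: Rational(-729722, 405) ≈ -1801.8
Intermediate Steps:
Function('D')(C) = Add(-9, C)
Mul(Add(Mul(-46, Pow(Q, -1)), Mul(w, Pow(Function('D')(4), -1))), 94) = Mul(Add(Mul(-46, Pow(81, -1)), Mul(93, Pow(Add(-9, 4), -1))), 94) = Mul(Add(Mul(-46, Rational(1, 81)), Mul(93, Pow(-5, -1))), 94) = Mul(Add(Rational(-46, 81), Mul(93, Rational(-1, 5))), 94) = Mul(Add(Rational(-46, 81), Rational(-93, 5)), 94) = Mul(Rational(-7763, 405), 94) = Rational(-729722, 405)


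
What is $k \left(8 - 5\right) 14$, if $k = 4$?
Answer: $168$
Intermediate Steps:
$k \left(8 - 5\right) 14 = 4 \left(8 - 5\right) 14 = 4 \cdot 3 \cdot 14 = 12 \cdot 14 = 168$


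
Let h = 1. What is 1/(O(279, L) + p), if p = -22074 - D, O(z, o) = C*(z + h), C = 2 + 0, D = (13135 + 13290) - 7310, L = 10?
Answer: -1/40629 ≈ -2.4613e-5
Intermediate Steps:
D = 19115 (D = 26425 - 7310 = 19115)
C = 2
O(z, o) = 2 + 2*z (O(z, o) = 2*(z + 1) = 2*(1 + z) = 2 + 2*z)
p = -41189 (p = -22074 - 1*19115 = -22074 - 19115 = -41189)
1/(O(279, L) + p) = 1/((2 + 2*279) - 41189) = 1/((2 + 558) - 41189) = 1/(560 - 41189) = 1/(-40629) = -1/40629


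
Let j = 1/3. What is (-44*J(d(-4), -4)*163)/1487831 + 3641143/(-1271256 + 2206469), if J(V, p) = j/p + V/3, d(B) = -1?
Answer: 16260600477044/4174316679009 ≈ 3.8954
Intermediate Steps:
j = ⅓ ≈ 0.33333
J(V, p) = V/3 + 1/(3*p) (J(V, p) = 1/(3*p) + V/3 = V/3 + 1/(3*p))
(-44*J(d(-4), -4)*163)/1487831 + 3641143/(-1271256 + 2206469) = (-44*(1 - 1*(-4))/(3*(-4))*163)/1487831 + 3641143/(-1271256 + 2206469) = (-44*(-1)*(1 + 4)/(3*4)*163)*(1/1487831) + 3641143/935213 = (-44*(-1)*5/(3*4)*163)*(1/1487831) + 3641143*(1/935213) = (-44*(-5/12)*163)*(1/1487831) + 3641143/935213 = ((55/3)*163)*(1/1487831) + 3641143/935213 = (8965/3)*(1/1487831) + 3641143/935213 = 8965/4463493 + 3641143/935213 = 16260600477044/4174316679009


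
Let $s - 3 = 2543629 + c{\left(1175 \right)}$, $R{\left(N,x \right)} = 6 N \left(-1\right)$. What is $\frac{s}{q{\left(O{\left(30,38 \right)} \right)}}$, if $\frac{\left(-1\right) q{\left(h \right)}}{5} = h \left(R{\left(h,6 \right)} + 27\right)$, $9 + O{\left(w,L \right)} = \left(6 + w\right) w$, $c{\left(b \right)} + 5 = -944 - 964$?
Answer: $\frac{2541719}{34266645} \approx 0.074175$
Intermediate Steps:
$c{\left(b \right)} = -1913$ ($c{\left(b \right)} = -5 - 1908 = -1913$)
$O{\left(w,L \right)} = -9 + w \left(6 + w\right)$ ($O{\left(w,L \right)} = -9 + \left(6 + w\right) w = -9 + w \left(6 + w\right)$)
$R{\left(N,x \right)} = - 6 N$
$s = 2541719$ ($s = 3 + \left(2543629 - 1913\right) = 3 + 2541716 = 2541719$)
$q{\left(h \right)} = - 5 h \left(27 - 6 h\right)$ ($q{\left(h \right)} = - 5 h \left(- 6 h + 27\right) = - 5 h \left(27 - 6 h\right)$)
$\frac{s}{q{\left(O{\left(30,38 \right)} \right)}} = \frac{2541719}{15 \left(-9 + 30^{2} + 6 \cdot 30\right) \left(-9 + 2 \left(-9 + 30^{2} + 6 \cdot 30\right)\right)} = \frac{2541719}{15 \left(-9 + 900 + 180\right) \left(-9 + 2 \left(-9 + 900 + 180\right)\right)} = \frac{2541719}{15 \cdot 1071 \left(-9 + 2 \cdot 1071\right)} = \frac{2541719}{15 \cdot 1071 \left(-9 + 2142\right)} = \frac{2541719}{15 \cdot 1071 \cdot 2133} = \frac{2541719}{34266645}$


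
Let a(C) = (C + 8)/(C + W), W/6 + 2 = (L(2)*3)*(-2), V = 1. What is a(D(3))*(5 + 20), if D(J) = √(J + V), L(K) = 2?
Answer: -125/41 ≈ -3.0488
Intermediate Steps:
W = -84 (W = -12 + 6*((2*3)*(-2)) = -12 + 6*(6*(-2)) = -12 + 6*(-12) = -12 - 72 = -84)
D(J) = √(1 + J) (D(J) = √(J + 1) = √(1 + J))
a(C) = (8 + C)/(-84 + C) (a(C) = (C + 8)/(C - 84) = (8 + C)/(-84 + C))
a(D(3))*(5 + 20) = ((8 + √(1 + 3))/(-84 + √(1 + 3)))*(5 + 20) = ((8 + √4)/(-84 + √4))*25 = ((8 + 2)/(-84 + 2))*25 = (10/(-82))*25 = -1/82*10*25 = -5/41*25 = -125/41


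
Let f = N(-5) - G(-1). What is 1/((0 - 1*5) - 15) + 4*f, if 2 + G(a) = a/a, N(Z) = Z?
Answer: -321/20 ≈ -16.050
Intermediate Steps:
G(a) = -1 (G(a) = -2 + a/a = -2 + 1 = -1)
f = -4 (f = -5 - 1*(-1) = -5 + 1 = -4)
1/((0 - 1*5) - 15) + 4*f = 1/((0 - 1*5) - 15) + 4*(-4) = 1/((0 - 5) - 15) - 16 = 1/(-5 - 15) - 16 = 1/(-20) - 16 = -1/20 - 16 = -321/20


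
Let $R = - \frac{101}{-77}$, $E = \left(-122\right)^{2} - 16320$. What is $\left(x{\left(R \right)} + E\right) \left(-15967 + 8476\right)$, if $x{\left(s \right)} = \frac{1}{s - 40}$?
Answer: $\frac{10681968737}{993} \approx 1.0757 \cdot 10^{7}$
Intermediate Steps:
$E = -1436$ ($E = 14884 - 16320 = -1436$)
$R = \frac{101}{77}$ ($R = \left(-101\right) \left(- \frac{1}{77}\right) = \frac{101}{77} \approx 1.3117$)
$x{\left(s \right)} = \frac{1}{-40 + s}$
$\left(x{\left(R \right)} + E\right) \left(-15967 + 8476\right) = \left(\frac{1}{-40 + \frac{101}{77}} - 1436\right) \left(-15967 + 8476\right) = \left(\frac{1}{- \frac{2979}{77}} - 1436\right) \left(-7491\right) = \left(- \frac{77}{2979} - 1436\right) \left(-7491\right) = \left(- \frac{4277921}{2979}\right) \left(-7491\right) = \frac{10681968737}{993}$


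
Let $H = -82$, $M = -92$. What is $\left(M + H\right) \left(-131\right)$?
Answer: $22794$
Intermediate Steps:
$\left(M + H\right) \left(-131\right) = \left(-92 - 82\right) \left(-131\right) = \left(-174\right) \left(-131\right) = 22794$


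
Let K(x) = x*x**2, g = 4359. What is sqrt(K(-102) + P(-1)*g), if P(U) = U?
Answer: I*sqrt(1065567) ≈ 1032.3*I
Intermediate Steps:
K(x) = x**3
sqrt(K(-102) + P(-1)*g) = sqrt((-102)**3 - 1*4359) = sqrt(-1061208 - 4359) = sqrt(-1065567) = I*sqrt(1065567)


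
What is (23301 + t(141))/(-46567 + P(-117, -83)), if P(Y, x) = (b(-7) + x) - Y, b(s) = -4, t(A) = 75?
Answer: -23376/46537 ≈ -0.50231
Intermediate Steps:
P(Y, x) = -4 + x - Y (P(Y, x) = (-4 + x) - Y = -4 + x - Y)
(23301 + t(141))/(-46567 + P(-117, -83)) = (23301 + 75)/(-46567 + (-4 - 83 - 1*(-117))) = 23376/(-46567 + (-4 - 83 + 117)) = 23376/(-46567 + 30) = 23376/(-46537) = 23376*(-1/46537) = -23376/46537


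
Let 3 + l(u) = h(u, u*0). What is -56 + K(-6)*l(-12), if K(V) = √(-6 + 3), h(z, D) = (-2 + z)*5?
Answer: -56 - 73*I*√3 ≈ -56.0 - 126.44*I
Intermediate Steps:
h(z, D) = -10 + 5*z
l(u) = -13 + 5*u (l(u) = -3 + (-10 + 5*u) = -13 + 5*u)
K(V) = I*√3 (K(V) = √(-3) = I*√3)
-56 + K(-6)*l(-12) = -56 + (I*√3)*(-13 + 5*(-12)) = -56 + (I*√3)*(-13 - 60) = -56 + (I*√3)*(-73) = -56 - 73*I*√3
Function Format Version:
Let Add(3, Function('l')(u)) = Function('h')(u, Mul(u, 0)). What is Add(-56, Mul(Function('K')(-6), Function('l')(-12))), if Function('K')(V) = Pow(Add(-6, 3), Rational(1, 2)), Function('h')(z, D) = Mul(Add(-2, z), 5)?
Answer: Add(-56, Mul(-73, I, Pow(3, Rational(1, 2)))) ≈ Add(-56.000, Mul(-126.44, I))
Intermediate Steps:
Function('h')(z, D) = Add(-10, Mul(5, z))
Function('l')(u) = Add(-13, Mul(5, u)) (Function('l')(u) = Add(-3, Add(-10, Mul(5, u))) = Add(-13, Mul(5, u)))
Function('K')(V) = Mul(I, Pow(3, Rational(1, 2))) (Function('K')(V) = Pow(-3, Rational(1, 2)) = Mul(I, Pow(3, Rational(1, 2))))
Add(-56, Mul(Function('K')(-6), Function('l')(-12))) = Add(-56, Mul(Mul(I, Pow(3, Rational(1, 2))), Add(-13, Mul(5, -12)))) = Add(-56, Mul(Mul(I, Pow(3, Rational(1, 2))), Add(-13, -60))) = Add(-56, Mul(Mul(I, Pow(3, Rational(1, 2))), -73)) = Add(-56, Mul(-73, I, Pow(3, Rational(1, 2))))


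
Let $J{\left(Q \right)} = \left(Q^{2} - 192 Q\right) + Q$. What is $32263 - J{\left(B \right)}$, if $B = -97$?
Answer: $4327$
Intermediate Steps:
$J{\left(Q \right)} = Q^{2} - 191 Q$
$32263 - J{\left(B \right)} = 32263 - - 97 \left(-191 - 97\right) = 32263 - \left(-97\right) \left(-288\right) = 32263 - 27936 = 4327$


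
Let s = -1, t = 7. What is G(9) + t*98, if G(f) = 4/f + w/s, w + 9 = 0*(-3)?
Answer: 6259/9 ≈ 695.44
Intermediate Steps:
w = -9 (w = -9 + 0*(-3) = -9 + 0 = -9)
G(f) = 9 + 4/f (G(f) = 4/f - 9/(-1) = 4/f - 9*(-1) = 4/f + 9 = 9 + 4/f)
G(9) + t*98 = (9 + 4/9) + 7*98 = (9 + 4*(1/9)) + 686 = (9 + 4/9) + 686 = 85/9 + 686 = 6259/9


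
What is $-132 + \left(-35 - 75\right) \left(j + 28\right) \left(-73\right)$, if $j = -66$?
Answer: $-305272$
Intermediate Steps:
$-132 + \left(-35 - 75\right) \left(j + 28\right) \left(-73\right) = -132 + \left(-35 - 75\right) \left(-66 + 28\right) \left(-73\right) = -132 + \left(-110\right) \left(-38\right) \left(-73\right) = -132 + 4180 \left(-73\right) = -132 - 305140 = -305272$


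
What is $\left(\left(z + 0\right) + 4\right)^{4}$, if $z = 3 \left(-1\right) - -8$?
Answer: $6561$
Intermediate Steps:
$z = 5$ ($z = -3 + 8 = 5$)
$\left(\left(z + 0\right) + 4\right)^{4} = \left(\left(5 + 0\right) + 4\right)^{4} = \left(5 + 4\right)^{4} = 9^{4} = 6561$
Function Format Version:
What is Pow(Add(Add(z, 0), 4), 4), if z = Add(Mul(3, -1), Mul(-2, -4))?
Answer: 6561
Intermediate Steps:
z = 5 (z = Add(-3, 8) = 5)
Pow(Add(Add(z, 0), 4), 4) = Pow(Add(Add(5, 0), 4), 4) = Pow(Add(5, 4), 4) = Pow(9, 4) = 6561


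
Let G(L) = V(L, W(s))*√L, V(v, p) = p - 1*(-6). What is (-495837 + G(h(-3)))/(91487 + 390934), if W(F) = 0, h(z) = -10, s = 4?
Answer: -165279/160807 + 2*I*√10/160807 ≈ -1.0278 + 3.933e-5*I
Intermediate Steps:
V(v, p) = 6 + p (V(v, p) = p + 6 = 6 + p)
G(L) = 6*√L (G(L) = (6 + 0)*√L = 6*√L)
(-495837 + G(h(-3)))/(91487 + 390934) = (-495837 + 6*√(-10))/(91487 + 390934) = (-495837 + 6*(I*√10))/482421 = (-495837 + 6*I*√10)*(1/482421) = -165279/160807 + 2*I*√10/160807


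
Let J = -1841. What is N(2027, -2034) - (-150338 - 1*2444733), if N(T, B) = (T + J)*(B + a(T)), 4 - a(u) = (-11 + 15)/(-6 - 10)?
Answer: 4435075/2 ≈ 2.2175e+6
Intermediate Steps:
a(u) = 17/4 (a(u) = 4 - (-11 + 15)/(-6 - 10) = 4 - 4/(-16) = 4 - 4*(-1)/16 = 4 - 1*(-¼) = 4 + ¼ = 17/4)
N(T, B) = (-1841 + T)*(17/4 + B) (N(T, B) = (T - 1841)*(B + 17/4) = (-1841 + T)*(17/4 + B))
N(2027, -2034) - (-150338 - 1*2444733) = (-31297/4 - 1841*(-2034) + (17/4)*2027 - 2034*2027) - (-150338 - 1*2444733) = (-31297/4 + 3744594 + 34459/4 - 4122918) - (-150338 - 2444733) = -755067/2 - 1*(-2595071) = -755067/2 + 2595071 = 4435075/2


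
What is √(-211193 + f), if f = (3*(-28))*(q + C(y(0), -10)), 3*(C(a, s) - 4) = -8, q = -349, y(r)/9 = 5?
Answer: 3*I*√20221 ≈ 426.6*I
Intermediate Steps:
y(r) = 45 (y(r) = 9*5 = 45)
C(a, s) = 4/3 (C(a, s) = 4 + (⅓)*(-8) = 4 - 8/3 = 4/3)
f = 29204 (f = (3*(-28))*(-349 + 4/3) = -84*(-1043/3) = 29204)
√(-211193 + f) = √(-211193 + 29204) = √(-181989) = 3*I*√20221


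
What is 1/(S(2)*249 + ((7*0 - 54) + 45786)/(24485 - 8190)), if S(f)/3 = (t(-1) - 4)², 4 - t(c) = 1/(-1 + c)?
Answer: 65180/12355293 ≈ 0.0052755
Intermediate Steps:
t(c) = 4 - 1/(-1 + c)
S(f) = ¾ (S(f) = 3*((-5 + 4*(-1))/(-1 - 1) - 4)² = 3*((-5 - 4)/(-2) - 4)² = 3*(-½*(-9) - 4)² = 3*(9/2 - 4)² = 3*(½)² = 3*(¼) = ¾)
1/(S(2)*249 + ((7*0 - 54) + 45786)/(24485 - 8190)) = 1/((¾)*249 + ((7*0 - 54) + 45786)/(24485 - 8190)) = 1/(747/4 + ((0 - 54) + 45786)/16295) = 1/(747/4 + (-54 + 45786)*(1/16295)) = 1/(747/4 + 45732*(1/16295)) = 1/(747/4 + 45732/16295) = 1/(12355293/65180) = 65180/12355293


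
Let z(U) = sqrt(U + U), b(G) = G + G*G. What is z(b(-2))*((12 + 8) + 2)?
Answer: 44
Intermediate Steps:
b(G) = G + G**2
z(U) = sqrt(2)*sqrt(U) (z(U) = sqrt(2*U) = sqrt(2)*sqrt(U))
z(b(-2))*((12 + 8) + 2) = (sqrt(2)*sqrt(-2*(1 - 2)))*((12 + 8) + 2) = (sqrt(2)*sqrt(-2*(-1)))*(20 + 2) = (sqrt(2)*sqrt(2))*22 = 2*22 = 44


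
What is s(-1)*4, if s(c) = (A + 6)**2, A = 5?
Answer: 484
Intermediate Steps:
s(c) = 121 (s(c) = (5 + 6)**2 = 11**2 = 121)
s(-1)*4 = 121*4 = 484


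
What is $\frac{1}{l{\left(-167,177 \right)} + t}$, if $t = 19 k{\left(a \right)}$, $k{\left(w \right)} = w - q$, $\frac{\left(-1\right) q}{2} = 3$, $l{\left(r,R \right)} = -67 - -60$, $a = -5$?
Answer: $\frac{1}{12} \approx 0.083333$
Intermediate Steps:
$l{\left(r,R \right)} = -7$ ($l{\left(r,R \right)} = -67 + 60 = -7$)
$q = -6$ ($q = \left(-2\right) 3 = -6$)
$k{\left(w \right)} = 6 + w$ ($k{\left(w \right)} = w - -6 = w + 6 = 6 + w$)
$t = 19$ ($t = 19 \left(6 - 5\right) = 19 \cdot 1 = 19$)
$\frac{1}{l{\left(-167,177 \right)} + t} = \frac{1}{-7 + 19} = \frac{1}{12}$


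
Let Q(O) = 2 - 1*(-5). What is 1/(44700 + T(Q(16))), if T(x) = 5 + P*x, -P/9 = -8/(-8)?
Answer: 1/44642 ≈ 2.2400e-5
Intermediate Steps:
P = -9 (P = -(-72)/(-8) = -(-72)*(-1)/8 = -9*1 = -9)
Q(O) = 7 (Q(O) = 2 + 5 = 7)
T(x) = 5 - 9*x
1/(44700 + T(Q(16))) = 1/(44700 + (5 - 9*7)) = 1/(44700 + (5 - 63)) = 1/(44700 - 58) = 1/44642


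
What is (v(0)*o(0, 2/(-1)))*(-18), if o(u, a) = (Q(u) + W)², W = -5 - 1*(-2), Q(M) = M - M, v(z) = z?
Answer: 0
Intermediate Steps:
Q(M) = 0
W = -3 (W = -5 + 2 = -3)
o(u, a) = 9 (o(u, a) = (0 - 3)² = (-3)² = 9)
(v(0)*o(0, 2/(-1)))*(-18) = (0*9)*(-18) = 0*(-18) = 0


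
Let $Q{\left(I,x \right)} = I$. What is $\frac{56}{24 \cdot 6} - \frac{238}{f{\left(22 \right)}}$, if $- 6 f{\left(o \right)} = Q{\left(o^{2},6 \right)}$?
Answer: $\frac{7273}{2178} \approx 3.3393$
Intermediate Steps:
$f{\left(o \right)} = - \frac{o^{2}}{6}$
$\frac{56}{24 \cdot 6} - \frac{238}{f{\left(22 \right)}} = \frac{56}{24 \cdot 6} - \frac{238}{\left(- \frac{1}{6}\right) 22^{2}} = \frac{56}{144} - \frac{238}{\left(- \frac{1}{6}\right) 484} = 56 \cdot \frac{1}{144} - \frac{238}{- \frac{242}{3}} = \frac{7}{18} - - \frac{357}{121} = \frac{7}{18} + \frac{357}{121} = \frac{7273}{2178}$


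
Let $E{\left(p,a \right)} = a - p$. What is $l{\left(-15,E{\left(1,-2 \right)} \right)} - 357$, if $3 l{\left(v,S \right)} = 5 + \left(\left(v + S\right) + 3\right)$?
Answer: $- \frac{1081}{3} \approx -360.33$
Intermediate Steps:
$l{\left(v,S \right)} = \frac{8}{3} + \frac{S}{3} + \frac{v}{3}$ ($l{\left(v,S \right)} = \frac{5 + \left(\left(v + S\right) + 3\right)}{3} = \frac{5 + \left(\left(S + v\right) + 3\right)}{3} = \frac{5 + \left(3 + S + v\right)}{3} = \frac{8 + S + v}{3} = \frac{8}{3} + \frac{S}{3} + \frac{v}{3}$)
$l{\left(-15,E{\left(1,-2 \right)} \right)} - 357 = \left(\frac{8}{3} + \frac{-2 - 1}{3} + \frac{1}{3} \left(-15\right)\right) - 357 = \left(\frac{8}{3} + \frac{-2 - 1}{3} - 5\right) - 357 = \left(\frac{8}{3} + \frac{1}{3} \left(-3\right) - 5\right) - 357 = \left(\frac{8}{3} - 1 - 5\right) - 357 = - \frac{10}{3} - 357 = - \frac{1081}{3}$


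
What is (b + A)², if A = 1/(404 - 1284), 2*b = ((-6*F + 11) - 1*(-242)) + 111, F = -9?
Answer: 33826198561/774400 ≈ 43681.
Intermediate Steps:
b = 209 (b = (((-6*(-9) + 11) - 1*(-242)) + 111)/2 = (((54 + 11) + 242) + 111)/2 = ((65 + 242) + 111)/2 = (307 + 111)/2 = (½)*418 = 209)
A = -1/880 (A = 1/(-880) = -1/880 ≈ -0.0011364)
(b + A)² = (209 - 1/880)² = (183919/880)² = 33826198561/774400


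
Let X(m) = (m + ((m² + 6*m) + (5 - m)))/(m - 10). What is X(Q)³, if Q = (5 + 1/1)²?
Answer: 3491055413/17576 ≈ 1.9863e+5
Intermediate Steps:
Q = 36 (Q = (5 + 1*1)² = (5 + 1)² = 6² = 36)
X(m) = (5 + m² + 6*m)/(-10 + m) (X(m) = (m + (5 + m² + 5*m))/(-10 + m) = (5 + m² + 6*m)/(-10 + m))
X(Q)³ = ((5 + 36² + 6*36)/(-10 + 36))³ = ((5 + 1296 + 216)/26)³ = ((1/26)*1517)³ = (1517/26)³ = 3491055413/17576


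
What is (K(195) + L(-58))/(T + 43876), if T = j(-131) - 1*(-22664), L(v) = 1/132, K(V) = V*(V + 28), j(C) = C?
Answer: 820003/1252284 ≈ 0.65481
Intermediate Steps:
K(V) = V*(28 + V)
L(v) = 1/132
T = 22533 (T = -131 - 1*(-22664) = -131 + 22664 = 22533)
(K(195) + L(-58))/(T + 43876) = (195*(28 + 195) + 1/132)/(22533 + 43876) = (195*223 + 1/132)/66409 = (43485 + 1/132)*(1/66409) = (5740021/132)*(1/66409) = 820003/1252284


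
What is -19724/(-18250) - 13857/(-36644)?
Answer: 487828253/334376500 ≈ 1.4589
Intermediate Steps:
-19724/(-18250) - 13857/(-36644) = -19724*(-1/18250) - 13857*(-1/36644) = 9862/9125 + 13857/36644 = 487828253/334376500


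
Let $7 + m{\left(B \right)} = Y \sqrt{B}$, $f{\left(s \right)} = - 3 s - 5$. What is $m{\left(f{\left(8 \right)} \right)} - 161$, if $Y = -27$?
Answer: $-168 - 27 i \sqrt{29} \approx -168.0 - 145.4 i$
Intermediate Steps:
$f{\left(s \right)} = -5 - 3 s$
$m{\left(B \right)} = -7 - 27 \sqrt{B}$
$m{\left(f{\left(8 \right)} \right)} - 161 = \left(-7 - 27 \sqrt{-5 - 24}\right) - 161 = \left(-7 - 27 \sqrt{-29}\right) - 161 = \left(-7 - 27 i \sqrt{29}\right) - 161 = -168 - 27 i \sqrt{29}$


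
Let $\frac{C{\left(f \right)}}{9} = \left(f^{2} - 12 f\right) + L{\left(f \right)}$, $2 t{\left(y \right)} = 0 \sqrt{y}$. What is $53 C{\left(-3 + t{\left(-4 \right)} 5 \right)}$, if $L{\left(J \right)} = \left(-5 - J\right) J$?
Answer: $24327$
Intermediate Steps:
$L{\left(J \right)} = J \left(-5 - J\right)$
$t{\left(y \right)} = 0$ ($t{\left(y \right)} = \frac{0 \sqrt{y}}{2} = \frac{1}{2} \cdot 0 = 0$)
$C{\left(f \right)} = - 108 f + 9 f^{2} - 9 f \left(5 + f\right)$ ($C{\left(f \right)} = 9 \left(\left(f^{2} - 12 f\right) - f \left(5 + f\right)\right) = 9 \left(f^{2} - 12 f - f \left(5 + f\right)\right) = - 108 f + 9 f^{2} - 9 f \left(5 + f\right)$)
$53 C{\left(-3 + t{\left(-4 \right)} 5 \right)} = 53 \left(- 153 \left(-3 + 0 \cdot 5\right)\right) = 53 \left(- 153 \left(-3 + 0\right)\right) = 53 \left(\left(-153\right) \left(-3\right)\right) = 53 \cdot 459 = 24327$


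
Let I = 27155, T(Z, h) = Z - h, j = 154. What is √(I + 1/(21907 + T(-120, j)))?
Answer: 2*√3177044640357/21633 ≈ 164.79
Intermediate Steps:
√(I + 1/(21907 + T(-120, j))) = √(27155 + 1/(21907 + (-120 - 1*154))) = √(27155 + 1/(21907 + (-120 - 154))) = √(27155 + 1/(21907 - 274)) = √(27155 + 1/21633) = √(587444116/21633) = 2*√3177044640357/21633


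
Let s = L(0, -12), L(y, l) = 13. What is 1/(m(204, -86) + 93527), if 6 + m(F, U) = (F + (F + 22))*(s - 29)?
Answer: 1/86641 ≈ 1.1542e-5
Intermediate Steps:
s = 13
m(F, U) = -358 - 32*F (m(F, U) = -6 + (F + (F + 22))*(13 - 29) = -6 + (F + (22 + F))*(-16) = -6 + (22 + 2*F)*(-16) = -6 + (-352 - 32*F) = -358 - 32*F)
1/(m(204, -86) + 93527) = 1/((-358 - 32*204) + 93527) = 1/((-358 - 6528) + 93527) = 1/(-6886 + 93527) = 1/86641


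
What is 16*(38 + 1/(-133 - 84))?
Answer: 131920/217 ≈ 607.93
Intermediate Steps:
16*(38 + 1/(-133 - 84)) = 16*(38 + 1/(-217)) = 16*(38 - 1/217) = 16*(8245/217) = 131920/217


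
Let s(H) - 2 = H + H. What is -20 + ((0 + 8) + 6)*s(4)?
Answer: 120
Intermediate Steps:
s(H) = 2 + 2*H (s(H) = 2 + (H + H) = 2 + 2*H)
-20 + ((0 + 8) + 6)*s(4) = -20 + ((0 + 8) + 6)*(2 + 2*4) = -20 + (8 + 6)*(2 + 8) = -20 + 14*10 = -20 + 140 = 120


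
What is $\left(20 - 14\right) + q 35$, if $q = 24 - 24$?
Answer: $6$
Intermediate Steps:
$q = 0$ ($q = 24 - 24 = 0$)
$\left(20 - 14\right) + q 35 = \left(20 - 14\right) + 0 \cdot 35 = 6 + 0 = 6$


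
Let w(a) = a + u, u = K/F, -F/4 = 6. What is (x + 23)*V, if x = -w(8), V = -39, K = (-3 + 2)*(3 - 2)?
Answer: -4667/8 ≈ -583.38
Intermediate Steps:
F = -24 (F = -4*6 = -24)
K = -1 (K = -1*1 = -1)
u = 1/24 (u = -1/(-24) = -1*(-1/24) = 1/24 ≈ 0.041667)
w(a) = 1/24 + a (w(a) = a + 1/24 = 1/24 + a)
x = -193/24 (x = -(1/24 + 8) = -1*193/24 = -193/24 ≈ -8.0417)
(x + 23)*V = (-193/24 + 23)*(-39) = (359/24)*(-39) = -4667/8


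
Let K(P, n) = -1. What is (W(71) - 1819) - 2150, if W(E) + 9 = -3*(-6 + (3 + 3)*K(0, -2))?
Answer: -3942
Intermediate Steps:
W(E) = 27 (W(E) = -9 - 3*(-6 + (3 + 3)*(-1)) = -9 - 3*(-6 + 6*(-1)) = -9 - 3*(-6 - 6) = -9 - 3*(-12) = -9 + 36 = 27)
(W(71) - 1819) - 2150 = (27 - 1819) - 2150 = -1792 - 2150 = -3942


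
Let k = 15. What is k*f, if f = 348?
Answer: 5220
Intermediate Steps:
k*f = 15*348 = 5220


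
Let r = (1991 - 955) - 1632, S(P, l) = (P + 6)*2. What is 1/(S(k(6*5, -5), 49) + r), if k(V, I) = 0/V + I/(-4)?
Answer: -2/1163 ≈ -0.0017197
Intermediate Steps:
k(V, I) = -I/4 (k(V, I) = 0 + I*(-1/4) = 0 - I/4 = -I/4)
S(P, l) = 12 + 2*P (S(P, l) = (6 + P)*2 = 12 + 2*P)
r = -596 (r = 1036 - 1632 = -596)
1/(S(k(6*5, -5), 49) + r) = 1/((12 + 2*(-1/4*(-5))) - 596) = 1/((12 + 2*(5/4)) - 596) = 1/((12 + 5/2) - 596) = 1/(29/2 - 596) = 1/(-1163/2) = -2/1163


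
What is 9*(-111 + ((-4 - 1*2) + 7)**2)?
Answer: -990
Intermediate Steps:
9*(-111 + ((-4 - 1*2) + 7)**2) = 9*(-111 + ((-4 - 2) + 7)**2) = 9*(-111 + (-6 + 7)**2) = 9*(-111 + 1**2) = 9*(-111 + 1) = 9*(-110) = -990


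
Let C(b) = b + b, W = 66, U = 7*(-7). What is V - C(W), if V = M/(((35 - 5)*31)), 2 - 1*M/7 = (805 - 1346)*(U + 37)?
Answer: -16819/93 ≈ -180.85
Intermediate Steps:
U = -49
C(b) = 2*b
M = -45430 (M = 14 - 7*(805 - 1346)*(-49 + 37) = 14 - (-3787)*(-12) = 14 - 7*6492 = 14 - 45444 = -45430)
V = -4543/93 (V = -45430*1/(31*(35 - 5)) = -45430/(30*31) = -45430/930 = -45430*1/930 = -4543/93 ≈ -48.849)
V - C(W) = -4543/93 - 2*66 = -4543/93 - 1*132 = -4543/93 - 132 = -16819/93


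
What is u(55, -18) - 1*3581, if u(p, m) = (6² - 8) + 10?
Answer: -3543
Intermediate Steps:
u(p, m) = 38 (u(p, m) = (36 - 8) + 10 = 28 + 10 = 38)
u(55, -18) - 1*3581 = 38 - 1*3581 = 38 - 3581 = -3543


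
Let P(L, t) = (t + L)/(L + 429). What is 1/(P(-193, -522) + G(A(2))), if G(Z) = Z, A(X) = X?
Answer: -236/243 ≈ -0.97119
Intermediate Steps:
P(L, t) = (L + t)/(429 + L)
1/(P(-193, -522) + G(A(2))) = 1/((-193 - 522)/(429 - 193) + 2) = 1/(-715/236 + 2) = 1/(-243/236) = -236/243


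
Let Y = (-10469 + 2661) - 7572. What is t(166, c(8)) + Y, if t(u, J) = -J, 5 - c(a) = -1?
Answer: -15386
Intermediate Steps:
Y = -15380 (Y = -7808 - 7572 = -15380)
c(a) = 6 (c(a) = 5 - 1*(-1) = 5 + 1 = 6)
t(166, c(8)) + Y = -1*6 - 15380 = -6 - 15380 = -15386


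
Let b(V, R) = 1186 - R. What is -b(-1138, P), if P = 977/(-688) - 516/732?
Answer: -49863229/41968 ≈ -1188.1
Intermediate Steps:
P = -89181/41968 (P = 977*(-1/688) - 516*1/732 = -977/688 - 43/61 = -89181/41968 ≈ -2.1250)
-b(-1138, P) = -(1186 - 1*(-89181/41968)) = -(1186 + 89181/41968) = -1*49863229/41968 = -49863229/41968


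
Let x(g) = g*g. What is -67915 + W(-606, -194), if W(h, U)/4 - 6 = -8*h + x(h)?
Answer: 1420445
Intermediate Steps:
x(g) = g**2
W(h, U) = 24 - 32*h + 4*h**2 (W(h, U) = 24 + 4*(-8*h + h**2) = 24 + 4*(h**2 - 8*h) = 24 + (-32*h + 4*h**2) = 24 - 32*h + 4*h**2)
-67915 + W(-606, -194) = -67915 + (24 - 32*(-606) + 4*(-606)**2) = -67915 + (24 + 19392 + 4*367236) = -67915 + (24 + 19392 + 1468944) = -67915 + 1488360 = 1420445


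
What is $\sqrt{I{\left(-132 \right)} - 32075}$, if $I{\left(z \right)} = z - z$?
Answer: $5 i \sqrt{1283} \approx 179.09 i$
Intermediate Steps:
$I{\left(z \right)} = 0$
$\sqrt{I{\left(-132 \right)} - 32075} = \sqrt{0 - 32075} = \sqrt{-32075} = 5 i \sqrt{1283}$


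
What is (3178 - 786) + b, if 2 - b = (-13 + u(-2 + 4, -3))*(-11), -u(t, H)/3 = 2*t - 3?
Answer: 2218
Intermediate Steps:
u(t, H) = 9 - 6*t (u(t, H) = -3*(2*t - 3) = -3*(-3 + 2*t) = 9 - 6*t)
b = -174 (b = 2 - (-13 + (9 - 6*(-2 + 4)))*(-11) = 2 - (-13 + (9 - 6*2))*(-11) = 2 - (-13 + (9 - 12))*(-11) = 2 - (-13 - 3)*(-11) = 2 - (-16)*(-11) = 2 - 1*176 = 2 - 176 = -174)
(3178 - 786) + b = (3178 - 786) - 174 = 2392 - 174 = 2218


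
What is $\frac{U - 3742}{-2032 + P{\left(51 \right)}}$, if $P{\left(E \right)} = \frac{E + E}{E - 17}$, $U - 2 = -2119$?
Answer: $\frac{5859}{2029} \approx 2.8876$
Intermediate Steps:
$U = -2117$ ($U = 2 - 2119 = -2117$)
$P{\left(E \right)} = \frac{2 E}{-17 + E}$
$\frac{U - 3742}{-2032 + P{\left(51 \right)}} = \frac{-2117 - 3742}{-2032 + 2 \cdot 51 \frac{1}{-17 + 51}} = - \frac{5859}{-2032 + 2 \cdot 51 \cdot \frac{1}{34}} = - \frac{5859}{-2032 + 3} = - \frac{5859}{-2029} = \left(-5859\right) \left(- \frac{1}{2029}\right) = \frac{5859}{2029}$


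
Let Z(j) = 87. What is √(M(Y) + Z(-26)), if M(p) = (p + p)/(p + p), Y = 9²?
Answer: 2*√22 ≈ 9.3808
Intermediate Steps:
Y = 81
M(p) = 1 (M(p) = (2*p)/((2*p)) = (2*p)*(1/(2*p)) = 1)
√(M(Y) + Z(-26)) = √(1 + 87) = √88 = 2*√22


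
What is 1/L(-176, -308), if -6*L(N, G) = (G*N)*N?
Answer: 3/4770304 ≈ 6.2889e-7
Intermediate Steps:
L(N, G) = -G*N²/6 (L(N, G) = -G*N*N/6 = -G*N²/6)
1/L(-176, -308) = 1/(-⅙*(-308)*(-176)²) = 1/(-⅙*(-308)*30976) = 1/(4770304/3) = 3/4770304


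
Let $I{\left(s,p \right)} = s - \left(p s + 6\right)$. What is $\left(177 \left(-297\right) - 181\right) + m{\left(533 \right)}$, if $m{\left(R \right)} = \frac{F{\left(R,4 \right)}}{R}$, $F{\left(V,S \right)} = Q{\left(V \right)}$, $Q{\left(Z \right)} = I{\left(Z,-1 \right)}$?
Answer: $- \frac{28114690}{533} \approx -52748.0$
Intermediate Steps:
$I{\left(s,p \right)} = -6 + s - p s$ ($I{\left(s,p \right)} = s - \left(6 + p s\right) = -6 + s - p s$)
$Q{\left(Z \right)} = -6 + 2 Z$ ($Q{\left(Z \right)} = -6 + Z - - Z = -6 + Z + Z = -6 + 2 Z$)
$F{\left(V,S \right)} = -6 + 2 V$
$m{\left(R \right)} = \frac{-6 + 2 R}{R}$
$\left(177 \left(-297\right) - 181\right) + m{\left(533 \right)} = \left(177 \left(-297\right) - 181\right) + \left(2 - \frac{6}{533}\right) = \left(-52569 - 181\right) + \left(2 - \frac{6}{533}\right) = -52750 + \left(2 - \frac{6}{533}\right) = -52750 + \frac{1060}{533} = - \frac{28114690}{533}$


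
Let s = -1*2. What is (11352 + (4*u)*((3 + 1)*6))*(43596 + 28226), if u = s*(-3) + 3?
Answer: 877377552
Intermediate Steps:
s = -2
u = 9 (u = -2*(-3) + 3 = 6 + 3 = 9)
(11352 + (4*u)*((3 + 1)*6))*(43596 + 28226) = (11352 + (4*9)*((3 + 1)*6))*(43596 + 28226) = (11352 + 36*(4*6))*71822 = (11352 + 36*24)*71822 = (11352 + 864)*71822 = 12216*71822 = 877377552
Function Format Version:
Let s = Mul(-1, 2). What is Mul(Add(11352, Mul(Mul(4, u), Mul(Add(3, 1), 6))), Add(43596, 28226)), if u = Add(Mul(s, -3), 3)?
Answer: 877377552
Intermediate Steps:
s = -2
u = 9 (u = Add(Mul(-2, -3), 3) = Add(6, 3) = 9)
Mul(Add(11352, Mul(Mul(4, u), Mul(Add(3, 1), 6))), Add(43596, 28226)) = Mul(Add(11352, Mul(Mul(4, 9), Mul(Add(3, 1), 6))), Add(43596, 28226)) = Mul(Add(11352, Mul(36, Mul(4, 6))), 71822) = Mul(Add(11352, Mul(36, 24)), 71822) = Mul(Add(11352, 864), 71822) = Mul(12216, 71822) = 877377552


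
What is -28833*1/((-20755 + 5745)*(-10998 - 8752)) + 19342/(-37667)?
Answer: -5734973597611/11166287982500 ≈ -0.51360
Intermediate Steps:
-28833*1/((-20755 + 5745)*(-10998 - 8752)) + 19342/(-37667) = -28833/((-19750*(-15010))) + 19342*(-1/37667) = -28833/296447500 - 19342/37667 = -5734973597611/11166287982500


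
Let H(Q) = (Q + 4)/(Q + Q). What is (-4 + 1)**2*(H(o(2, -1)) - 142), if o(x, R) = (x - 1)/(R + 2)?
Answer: -2511/2 ≈ -1255.5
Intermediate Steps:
o(x, R) = (-1 + x)/(2 + R)
H(Q) = (4 + Q)/(2*Q) (H(Q) = (4 + Q)/((2*Q)) = (4 + Q)*(1/(2*Q)) = (4 + Q)/(2*Q))
(-4 + 1)**2*(H(o(2, -1)) - 142) = (-4 + 1)**2*((4 + (-1 + 2)/(2 - 1))/(2*(((-1 + 2)/(2 - 1)))) - 142) = (-3)**2*((4 + 1/1)/(2*((1/1))) - 142) = 9*((4 + 1*1)/(2*((1*1))) - 142) = 9*((1/2)*(4 + 1)/1 - 142) = 9*((1/2)*1*5 - 142) = 9*(5/2 - 142) = 9*(-279/2) = -2511/2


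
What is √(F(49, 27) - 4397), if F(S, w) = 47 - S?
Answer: I*√4399 ≈ 66.325*I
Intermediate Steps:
√(F(49, 27) - 4397) = √((47 - 1*49) - 4397) = √((47 - 49) - 4397) = √(-2 - 4397) = √(-4399) = I*√4399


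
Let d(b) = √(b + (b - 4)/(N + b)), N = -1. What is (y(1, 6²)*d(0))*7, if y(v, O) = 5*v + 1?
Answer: 84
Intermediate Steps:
y(v, O) = 1 + 5*v
d(b) = √(b + (-4 + b)/(-1 + b)) (d(b) = √(b + (b - 4)/(-1 + b)) = √(b + (-4 + b)/(-1 + b)))
(y(1, 6²)*d(0))*7 = ((1 + 5*1)*√((-4 + 0²)/(-1 + 0)))*7 = ((1 + 5)*√((-4 + 0)/(-1)))*7 = (6*√(-1*(-4)))*7 = (6*√4)*7 = (6*2)*7 = 12*7 = 84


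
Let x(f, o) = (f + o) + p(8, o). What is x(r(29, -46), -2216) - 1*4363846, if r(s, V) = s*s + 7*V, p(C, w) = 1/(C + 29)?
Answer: -161525090/37 ≈ -4.3655e+6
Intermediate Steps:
p(C, w) = 1/(29 + C)
r(s, V) = s² + 7*V
x(f, o) = 1/37 + f + o (x(f, o) = (f + o) + 1/(29 + 8) = (f + o) + 1/37 = 1/37 + f + o)
x(r(29, -46), -2216) - 1*4363846 = (1/37 + (29² + 7*(-46)) - 2216) - 1*4363846 = (1/37 + (841 - 322) - 2216) - 4363846 = (1/37 + 519 - 2216) - 4363846 = -62788/37 - 4363846 = -161525090/37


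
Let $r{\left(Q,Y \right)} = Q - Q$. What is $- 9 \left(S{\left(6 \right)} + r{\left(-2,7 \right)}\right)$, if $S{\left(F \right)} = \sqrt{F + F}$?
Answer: $- 18 \sqrt{3} \approx -31.177$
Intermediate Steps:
$r{\left(Q,Y \right)} = 0$
$S{\left(F \right)} = \sqrt{2} \sqrt{F}$ ($S{\left(F \right)} = \sqrt{2 F} = \sqrt{2} \sqrt{F}$)
$- 9 \left(S{\left(6 \right)} + r{\left(-2,7 \right)}\right) = - 9 \left(\sqrt{2} \sqrt{6} + 0\right) = - 9 \left(2 \sqrt{3} + 0\right) = - 9 \cdot 2 \sqrt{3} = - 18 \sqrt{3}$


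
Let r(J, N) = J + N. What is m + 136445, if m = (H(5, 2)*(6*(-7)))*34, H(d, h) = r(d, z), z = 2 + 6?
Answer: 117881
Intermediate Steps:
z = 8
H(d, h) = 8 + d (H(d, h) = d + 8 = 8 + d)
m = -18564 (m = ((8 + 5)*(6*(-7)))*34 = (13*(-42))*34 = -546*34 = -18564)
m + 136445 = -18564 + 136445 = 117881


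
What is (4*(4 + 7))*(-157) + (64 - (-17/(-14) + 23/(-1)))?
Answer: -95511/14 ≈ -6822.2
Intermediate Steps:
(4*(4 + 7))*(-157) + (64 - (-17/(-14) + 23/(-1))) = (4*11)*(-157) + (64 - (-17*(-1/14) + 23*(-1))) = 44*(-157) + (64 - (17/14 - 23)) = -6908 + (64 - 1*(-305/14)) = -6908 + (64 + 305/14) = -6908 + 1201/14 = -95511/14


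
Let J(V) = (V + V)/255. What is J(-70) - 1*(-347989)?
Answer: 17747411/51 ≈ 3.4799e+5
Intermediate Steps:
J(V) = 2*V/255 (J(V) = (2*V)*(1/255) = 2*V/255)
J(-70) - 1*(-347989) = (2/255)*(-70) - 1*(-347989) = -28/51 + 347989 = 17747411/51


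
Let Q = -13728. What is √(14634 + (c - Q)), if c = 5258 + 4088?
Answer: 2*√9427 ≈ 194.19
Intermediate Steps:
c = 9346
√(14634 + (c - Q)) = √(14634 + (9346 - 1*(-13728))) = √(14634 + (9346 + 13728)) = √(14634 + 23074) = √37708 = 2*√9427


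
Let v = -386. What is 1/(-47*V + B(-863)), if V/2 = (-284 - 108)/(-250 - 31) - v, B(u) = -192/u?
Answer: -242503/8830724724 ≈ -2.7461e-5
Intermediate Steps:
V = 217716/281 (V = 2*((-284 - 108)/(-250 - 31) - 1*(-386)) = 2*(-392/(-281) + 386) = 2*(-392*(-1/281) + 386) = 2*(392/281 + 386) = 2*(108858/281) = 217716/281 ≈ 774.79)
1/(-47*V + B(-863)) = 1/(-47*217716/281 - 192/(-863)) = 1/(-10232652/281 - 192*(-1/863)) = 1/(-10232652/281 + 192/863) = 1/(-8830724724/242503) = -242503/8830724724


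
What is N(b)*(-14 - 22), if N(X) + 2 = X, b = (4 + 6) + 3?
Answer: -396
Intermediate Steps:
b = 13 (b = 10 + 3 = 13)
N(X) = -2 + X
N(b)*(-14 - 22) = (-2 + 13)*(-14 - 22) = 11*(-36) = -396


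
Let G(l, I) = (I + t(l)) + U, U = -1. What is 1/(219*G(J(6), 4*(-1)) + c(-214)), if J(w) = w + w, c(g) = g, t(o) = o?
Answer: 1/1319 ≈ 0.00075815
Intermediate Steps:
J(w) = 2*w
G(l, I) = -1 + I + l (G(l, I) = (I + l) - 1 = -1 + I + l)
1/(219*G(J(6), 4*(-1)) + c(-214)) = 1/(219*(-1 + 4*(-1) + 2*6) - 214) = 1/(219*(-1 - 4 + 12) - 214) = 1/(219*7 - 214) = 1/(1533 - 214) = 1/1319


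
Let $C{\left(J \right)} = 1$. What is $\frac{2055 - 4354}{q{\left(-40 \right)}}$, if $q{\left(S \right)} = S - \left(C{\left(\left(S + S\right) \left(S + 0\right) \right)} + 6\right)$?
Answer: $\frac{2299}{47} \approx 48.915$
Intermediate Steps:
$q{\left(S \right)} = -7 + S$ ($q{\left(S \right)} = S - \left(1 + 6\right) = S - 7 = -7 + S$)
$\frac{2055 - 4354}{q{\left(-40 \right)}} = \frac{2055 - 4354}{-7 - 40} = - \frac{2299}{-47} = \left(-2299\right) \left(- \frac{1}{47}\right) = \frac{2299}{47}$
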